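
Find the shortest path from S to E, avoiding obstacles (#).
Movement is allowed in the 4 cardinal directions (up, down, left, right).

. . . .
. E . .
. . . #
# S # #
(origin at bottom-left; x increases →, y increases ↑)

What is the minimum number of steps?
2
(one shortest path: (1, 0) → (1, 1) → (1, 2))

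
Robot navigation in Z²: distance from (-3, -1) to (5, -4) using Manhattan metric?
11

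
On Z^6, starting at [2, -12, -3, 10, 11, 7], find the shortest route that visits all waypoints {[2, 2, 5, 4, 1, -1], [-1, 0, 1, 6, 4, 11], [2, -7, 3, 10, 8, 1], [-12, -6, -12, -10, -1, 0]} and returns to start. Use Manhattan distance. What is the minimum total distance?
196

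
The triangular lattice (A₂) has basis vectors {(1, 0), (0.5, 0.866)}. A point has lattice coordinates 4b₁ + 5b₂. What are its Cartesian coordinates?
(6.5, 4.33)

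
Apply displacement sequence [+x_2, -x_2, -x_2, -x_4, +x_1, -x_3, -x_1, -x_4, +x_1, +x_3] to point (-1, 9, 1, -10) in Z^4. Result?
(0, 8, 1, -12)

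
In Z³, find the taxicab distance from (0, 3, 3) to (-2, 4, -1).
7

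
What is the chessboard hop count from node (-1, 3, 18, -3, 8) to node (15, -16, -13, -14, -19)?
31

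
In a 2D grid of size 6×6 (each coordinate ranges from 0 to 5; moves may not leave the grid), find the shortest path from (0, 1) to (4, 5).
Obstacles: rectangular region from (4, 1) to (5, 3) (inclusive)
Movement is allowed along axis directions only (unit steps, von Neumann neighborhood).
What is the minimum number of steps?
8
(one shortest path: (0, 1) → (1, 1) → (2, 1) → (3, 1) → (3, 2) → (3, 3) → (3, 4) → (4, 4) → (4, 5))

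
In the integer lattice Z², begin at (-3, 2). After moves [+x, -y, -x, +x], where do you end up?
(-2, 1)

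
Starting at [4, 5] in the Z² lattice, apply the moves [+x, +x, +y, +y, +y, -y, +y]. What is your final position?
(6, 8)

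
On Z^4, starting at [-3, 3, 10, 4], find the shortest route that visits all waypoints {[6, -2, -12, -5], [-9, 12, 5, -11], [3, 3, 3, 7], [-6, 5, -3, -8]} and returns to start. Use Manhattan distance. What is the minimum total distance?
138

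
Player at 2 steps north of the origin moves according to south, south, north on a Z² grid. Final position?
(0, 1)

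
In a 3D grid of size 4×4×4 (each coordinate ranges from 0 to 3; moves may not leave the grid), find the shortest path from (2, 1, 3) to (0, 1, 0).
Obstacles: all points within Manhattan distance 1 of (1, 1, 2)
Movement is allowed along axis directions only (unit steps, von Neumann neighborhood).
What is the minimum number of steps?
7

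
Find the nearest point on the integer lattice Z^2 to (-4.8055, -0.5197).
(-5, -1)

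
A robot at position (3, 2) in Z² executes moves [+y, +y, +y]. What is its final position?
(3, 5)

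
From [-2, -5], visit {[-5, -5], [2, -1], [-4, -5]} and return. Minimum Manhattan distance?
22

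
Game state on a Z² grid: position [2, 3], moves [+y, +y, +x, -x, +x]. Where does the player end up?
(3, 5)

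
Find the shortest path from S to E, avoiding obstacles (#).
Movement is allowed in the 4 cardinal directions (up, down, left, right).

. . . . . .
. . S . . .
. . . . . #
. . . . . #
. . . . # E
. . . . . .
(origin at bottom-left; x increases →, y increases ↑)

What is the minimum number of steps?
8
(one shortest path: (2, 4) → (3, 4) → (3, 3) → (3, 2) → (3, 1) → (3, 0) → (4, 0) → (5, 0) → (5, 1))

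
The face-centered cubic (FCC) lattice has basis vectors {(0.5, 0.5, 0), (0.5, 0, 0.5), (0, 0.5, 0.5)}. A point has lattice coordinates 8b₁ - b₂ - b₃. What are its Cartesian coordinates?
(3.5, 3.5, -1)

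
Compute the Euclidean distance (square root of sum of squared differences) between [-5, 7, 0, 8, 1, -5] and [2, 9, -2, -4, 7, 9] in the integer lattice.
20.8087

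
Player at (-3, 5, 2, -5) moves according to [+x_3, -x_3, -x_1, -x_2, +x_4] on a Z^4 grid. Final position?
(-4, 4, 2, -4)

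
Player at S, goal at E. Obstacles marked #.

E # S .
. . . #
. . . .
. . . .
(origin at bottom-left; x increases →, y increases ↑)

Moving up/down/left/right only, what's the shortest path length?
4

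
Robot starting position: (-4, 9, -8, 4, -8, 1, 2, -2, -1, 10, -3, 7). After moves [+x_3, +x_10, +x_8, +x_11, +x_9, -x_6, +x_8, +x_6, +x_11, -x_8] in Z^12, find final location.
(-4, 9, -7, 4, -8, 1, 2, -1, 0, 11, -1, 7)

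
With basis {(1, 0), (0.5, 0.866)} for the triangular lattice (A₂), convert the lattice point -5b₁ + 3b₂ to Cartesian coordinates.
(-3.5, 2.598)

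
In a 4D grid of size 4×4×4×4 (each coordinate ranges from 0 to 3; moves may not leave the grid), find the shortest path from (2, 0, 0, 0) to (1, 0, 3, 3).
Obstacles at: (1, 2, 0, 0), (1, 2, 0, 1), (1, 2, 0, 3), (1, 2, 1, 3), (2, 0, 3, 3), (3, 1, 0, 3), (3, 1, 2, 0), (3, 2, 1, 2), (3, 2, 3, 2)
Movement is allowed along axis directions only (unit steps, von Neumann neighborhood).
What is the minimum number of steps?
7
(one shortest path: (2, 0, 0, 0) → (1, 0, 0, 0) → (1, 0, 1, 0) → (1, 0, 2, 0) → (1, 0, 3, 0) → (1, 0, 3, 1) → (1, 0, 3, 2) → (1, 0, 3, 3))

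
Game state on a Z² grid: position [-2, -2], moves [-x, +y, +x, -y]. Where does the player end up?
(-2, -2)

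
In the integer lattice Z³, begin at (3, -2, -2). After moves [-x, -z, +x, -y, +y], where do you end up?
(3, -2, -3)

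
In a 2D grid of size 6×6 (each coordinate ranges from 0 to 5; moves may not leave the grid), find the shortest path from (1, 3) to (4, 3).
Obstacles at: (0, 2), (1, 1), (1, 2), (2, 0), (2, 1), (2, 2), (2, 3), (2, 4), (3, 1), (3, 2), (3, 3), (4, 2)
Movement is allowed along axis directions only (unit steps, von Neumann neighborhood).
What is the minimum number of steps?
7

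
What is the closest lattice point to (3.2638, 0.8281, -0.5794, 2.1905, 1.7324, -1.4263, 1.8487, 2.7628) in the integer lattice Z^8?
(3, 1, -1, 2, 2, -1, 2, 3)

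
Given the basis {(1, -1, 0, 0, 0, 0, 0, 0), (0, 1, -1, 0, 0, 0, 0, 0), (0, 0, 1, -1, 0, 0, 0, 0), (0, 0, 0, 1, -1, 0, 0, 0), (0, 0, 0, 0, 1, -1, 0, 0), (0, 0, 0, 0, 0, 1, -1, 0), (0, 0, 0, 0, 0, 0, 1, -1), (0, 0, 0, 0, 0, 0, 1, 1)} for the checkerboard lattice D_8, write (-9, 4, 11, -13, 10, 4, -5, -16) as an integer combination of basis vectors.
-9b₁ - 5b₂ + 6b₃ - 7b₄ + 3b₅ + 7b₆ + 9b₇ - 7b₈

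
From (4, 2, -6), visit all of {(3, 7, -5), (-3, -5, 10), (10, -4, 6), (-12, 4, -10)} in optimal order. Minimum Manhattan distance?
86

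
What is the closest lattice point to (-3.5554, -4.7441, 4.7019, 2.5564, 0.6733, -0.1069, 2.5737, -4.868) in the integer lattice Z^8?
(-4, -5, 5, 3, 1, 0, 3, -5)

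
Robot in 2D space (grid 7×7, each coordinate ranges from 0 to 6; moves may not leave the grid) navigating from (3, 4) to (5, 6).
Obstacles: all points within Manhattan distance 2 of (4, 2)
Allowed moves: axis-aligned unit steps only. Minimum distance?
4
(one shortest path: (3, 4) → (3, 5) → (4, 5) → (5, 5) → (5, 6))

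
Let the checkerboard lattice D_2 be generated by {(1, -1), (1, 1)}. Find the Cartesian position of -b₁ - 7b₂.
(-8, -6)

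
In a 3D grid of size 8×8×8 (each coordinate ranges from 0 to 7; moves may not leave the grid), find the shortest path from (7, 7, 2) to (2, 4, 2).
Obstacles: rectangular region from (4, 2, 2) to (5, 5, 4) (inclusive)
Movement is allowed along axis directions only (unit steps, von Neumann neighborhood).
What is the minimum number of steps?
8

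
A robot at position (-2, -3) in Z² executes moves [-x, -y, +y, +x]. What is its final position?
(-2, -3)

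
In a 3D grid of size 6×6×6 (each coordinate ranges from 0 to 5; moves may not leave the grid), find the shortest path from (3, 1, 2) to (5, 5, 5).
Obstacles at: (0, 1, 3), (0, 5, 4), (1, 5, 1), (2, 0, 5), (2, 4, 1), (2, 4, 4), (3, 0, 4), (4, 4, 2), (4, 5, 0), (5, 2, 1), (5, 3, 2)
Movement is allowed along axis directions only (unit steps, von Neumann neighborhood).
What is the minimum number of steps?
9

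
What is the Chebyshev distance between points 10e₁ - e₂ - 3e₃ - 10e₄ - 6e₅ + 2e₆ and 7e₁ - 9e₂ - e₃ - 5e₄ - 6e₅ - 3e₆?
8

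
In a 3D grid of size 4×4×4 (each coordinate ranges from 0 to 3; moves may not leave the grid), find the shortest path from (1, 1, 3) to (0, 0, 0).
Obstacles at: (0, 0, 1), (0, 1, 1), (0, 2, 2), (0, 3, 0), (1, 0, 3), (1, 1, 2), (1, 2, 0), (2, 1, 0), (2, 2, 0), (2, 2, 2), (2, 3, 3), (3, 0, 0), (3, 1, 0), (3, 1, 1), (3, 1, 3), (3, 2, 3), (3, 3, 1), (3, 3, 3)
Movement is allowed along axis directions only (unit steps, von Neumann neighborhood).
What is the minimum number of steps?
7
(one shortest path: (1, 1, 3) → (0, 1, 3) → (0, 0, 3) → (0, 0, 2) → (1, 0, 2) → (1, 0, 1) → (1, 0, 0) → (0, 0, 0))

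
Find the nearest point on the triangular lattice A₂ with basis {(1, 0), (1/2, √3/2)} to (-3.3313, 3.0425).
(-3.5, 2.598)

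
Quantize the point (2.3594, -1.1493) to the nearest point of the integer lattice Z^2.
(2, -1)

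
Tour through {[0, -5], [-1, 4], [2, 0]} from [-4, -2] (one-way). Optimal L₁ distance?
21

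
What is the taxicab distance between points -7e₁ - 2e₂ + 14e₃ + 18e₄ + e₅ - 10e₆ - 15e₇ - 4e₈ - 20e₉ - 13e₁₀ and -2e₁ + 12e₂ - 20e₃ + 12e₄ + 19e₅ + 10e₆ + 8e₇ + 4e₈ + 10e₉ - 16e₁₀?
161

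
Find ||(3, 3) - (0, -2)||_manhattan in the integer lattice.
8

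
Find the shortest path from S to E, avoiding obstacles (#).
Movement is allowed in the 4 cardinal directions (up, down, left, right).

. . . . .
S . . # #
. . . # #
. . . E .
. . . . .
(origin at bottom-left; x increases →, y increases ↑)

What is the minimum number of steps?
5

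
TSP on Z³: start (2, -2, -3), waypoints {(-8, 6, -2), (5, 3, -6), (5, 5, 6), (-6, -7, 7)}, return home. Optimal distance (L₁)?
92
(one optimal route: (2, -2, -3) → (-8, 6, -2) → (-6, -7, 7) → (5, 5, 6) → (5, 3, -6) → (2, -2, -3))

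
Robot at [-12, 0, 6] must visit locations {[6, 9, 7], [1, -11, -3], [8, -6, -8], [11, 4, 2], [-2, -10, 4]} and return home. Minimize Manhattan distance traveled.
116
(one optimal route: (-12, 0, 6) → (6, 9, 7) → (11, 4, 2) → (8, -6, -8) → (1, -11, -3) → (-2, -10, 4) → (-12, 0, 6))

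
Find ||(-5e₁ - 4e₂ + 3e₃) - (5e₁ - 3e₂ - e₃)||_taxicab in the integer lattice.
15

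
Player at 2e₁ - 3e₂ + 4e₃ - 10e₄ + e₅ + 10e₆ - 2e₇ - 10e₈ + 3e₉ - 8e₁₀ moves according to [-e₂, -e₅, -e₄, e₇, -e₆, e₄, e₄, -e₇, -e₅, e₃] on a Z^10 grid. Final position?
(2, -4, 5, -9, -1, 9, -2, -10, 3, -8)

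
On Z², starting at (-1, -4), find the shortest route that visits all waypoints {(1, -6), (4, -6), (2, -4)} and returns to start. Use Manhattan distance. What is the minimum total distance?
14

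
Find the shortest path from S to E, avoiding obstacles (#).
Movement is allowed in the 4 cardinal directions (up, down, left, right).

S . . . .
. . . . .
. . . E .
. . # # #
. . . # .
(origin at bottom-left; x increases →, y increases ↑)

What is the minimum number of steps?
5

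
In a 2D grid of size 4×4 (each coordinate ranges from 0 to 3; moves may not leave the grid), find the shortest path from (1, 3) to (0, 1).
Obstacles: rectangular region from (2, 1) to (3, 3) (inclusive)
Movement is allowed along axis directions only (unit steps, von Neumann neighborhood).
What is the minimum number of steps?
3
(one shortest path: (1, 3) → (0, 3) → (0, 2) → (0, 1))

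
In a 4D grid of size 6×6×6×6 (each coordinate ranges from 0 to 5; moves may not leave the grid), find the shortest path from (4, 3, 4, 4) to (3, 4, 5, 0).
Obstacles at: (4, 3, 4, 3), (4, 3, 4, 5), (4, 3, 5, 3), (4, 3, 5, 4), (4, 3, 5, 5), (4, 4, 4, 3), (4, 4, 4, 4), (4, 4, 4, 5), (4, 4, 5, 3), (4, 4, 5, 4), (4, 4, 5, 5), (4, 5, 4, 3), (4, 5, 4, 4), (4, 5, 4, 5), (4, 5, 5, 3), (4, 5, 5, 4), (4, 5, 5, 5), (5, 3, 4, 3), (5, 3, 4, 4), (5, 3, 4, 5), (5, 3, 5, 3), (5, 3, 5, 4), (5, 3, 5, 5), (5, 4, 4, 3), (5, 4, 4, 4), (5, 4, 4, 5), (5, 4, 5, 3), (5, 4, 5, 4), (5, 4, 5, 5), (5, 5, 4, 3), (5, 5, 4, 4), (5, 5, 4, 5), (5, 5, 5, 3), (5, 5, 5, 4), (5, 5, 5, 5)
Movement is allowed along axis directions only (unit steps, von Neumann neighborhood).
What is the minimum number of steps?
7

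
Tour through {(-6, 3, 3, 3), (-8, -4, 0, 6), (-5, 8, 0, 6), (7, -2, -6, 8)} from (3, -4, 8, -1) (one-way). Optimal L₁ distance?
77
(one optimal route: (3, -4, 8, -1) → (-6, 3, 3, 3) → (-5, 8, 0, 6) → (-8, -4, 0, 6) → (7, -2, -6, 8))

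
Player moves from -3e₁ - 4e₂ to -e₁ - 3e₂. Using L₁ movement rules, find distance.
3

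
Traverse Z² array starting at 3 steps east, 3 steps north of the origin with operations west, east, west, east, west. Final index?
(2, 3)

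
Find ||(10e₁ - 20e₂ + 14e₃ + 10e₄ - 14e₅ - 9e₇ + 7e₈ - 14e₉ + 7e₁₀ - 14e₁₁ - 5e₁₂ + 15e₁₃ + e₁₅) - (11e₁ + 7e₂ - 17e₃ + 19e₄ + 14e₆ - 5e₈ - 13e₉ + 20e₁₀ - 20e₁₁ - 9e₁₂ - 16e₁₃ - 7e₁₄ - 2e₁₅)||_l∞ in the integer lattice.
31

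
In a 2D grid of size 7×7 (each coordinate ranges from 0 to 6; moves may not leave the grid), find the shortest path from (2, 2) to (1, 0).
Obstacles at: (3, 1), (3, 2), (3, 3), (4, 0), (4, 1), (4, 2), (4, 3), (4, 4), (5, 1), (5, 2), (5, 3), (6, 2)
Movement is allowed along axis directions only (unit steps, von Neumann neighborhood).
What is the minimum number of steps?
3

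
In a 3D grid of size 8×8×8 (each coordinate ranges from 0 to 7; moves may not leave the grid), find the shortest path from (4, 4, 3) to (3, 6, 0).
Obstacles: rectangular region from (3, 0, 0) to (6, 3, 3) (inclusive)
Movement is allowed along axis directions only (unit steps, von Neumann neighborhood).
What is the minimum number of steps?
6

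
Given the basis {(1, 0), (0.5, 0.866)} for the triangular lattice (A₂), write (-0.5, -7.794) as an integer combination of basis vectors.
4b₁ - 9b₂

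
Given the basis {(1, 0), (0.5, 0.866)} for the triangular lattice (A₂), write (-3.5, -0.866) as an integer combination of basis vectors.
-3b₁ - b₂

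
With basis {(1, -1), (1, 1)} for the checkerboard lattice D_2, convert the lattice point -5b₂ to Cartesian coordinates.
(-5, -5)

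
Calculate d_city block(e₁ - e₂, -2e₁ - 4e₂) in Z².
6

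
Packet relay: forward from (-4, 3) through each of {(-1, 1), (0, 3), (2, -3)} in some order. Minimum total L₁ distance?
14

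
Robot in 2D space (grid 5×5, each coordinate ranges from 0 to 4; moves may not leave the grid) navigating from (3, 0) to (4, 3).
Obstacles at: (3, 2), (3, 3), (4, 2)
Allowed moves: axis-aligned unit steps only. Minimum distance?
8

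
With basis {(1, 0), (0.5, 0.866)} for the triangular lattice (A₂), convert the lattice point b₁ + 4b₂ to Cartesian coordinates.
(3, 3.464)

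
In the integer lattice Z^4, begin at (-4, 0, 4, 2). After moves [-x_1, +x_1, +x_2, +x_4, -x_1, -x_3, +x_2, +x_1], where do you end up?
(-4, 2, 3, 3)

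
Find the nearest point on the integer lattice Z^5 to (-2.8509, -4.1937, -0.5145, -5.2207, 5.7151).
(-3, -4, -1, -5, 6)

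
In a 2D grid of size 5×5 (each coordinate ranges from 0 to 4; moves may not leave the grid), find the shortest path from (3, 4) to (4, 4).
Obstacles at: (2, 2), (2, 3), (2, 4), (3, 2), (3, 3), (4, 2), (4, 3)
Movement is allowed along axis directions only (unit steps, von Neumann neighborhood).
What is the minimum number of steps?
1
(one shortest path: (3, 4) → (4, 4))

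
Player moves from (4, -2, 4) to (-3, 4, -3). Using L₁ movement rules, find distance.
20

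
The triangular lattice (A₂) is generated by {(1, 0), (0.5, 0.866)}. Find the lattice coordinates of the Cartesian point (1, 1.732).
2b₂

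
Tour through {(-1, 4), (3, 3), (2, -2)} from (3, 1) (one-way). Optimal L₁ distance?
15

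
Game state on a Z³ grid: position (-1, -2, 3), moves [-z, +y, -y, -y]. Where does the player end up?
(-1, -3, 2)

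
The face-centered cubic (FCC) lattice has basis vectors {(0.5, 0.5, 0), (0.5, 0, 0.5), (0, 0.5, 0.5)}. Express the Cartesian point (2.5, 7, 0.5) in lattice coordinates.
9b₁ - 4b₂ + 5b₃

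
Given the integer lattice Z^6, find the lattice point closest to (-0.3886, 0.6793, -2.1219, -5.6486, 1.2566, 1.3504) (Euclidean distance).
(0, 1, -2, -6, 1, 1)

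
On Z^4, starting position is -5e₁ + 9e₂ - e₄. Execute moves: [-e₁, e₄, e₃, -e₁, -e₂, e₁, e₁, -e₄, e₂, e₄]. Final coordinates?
(-5, 9, 1, 0)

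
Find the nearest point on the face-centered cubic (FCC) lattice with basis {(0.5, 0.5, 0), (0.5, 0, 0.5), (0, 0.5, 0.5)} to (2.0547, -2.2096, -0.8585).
(2, -2, -1)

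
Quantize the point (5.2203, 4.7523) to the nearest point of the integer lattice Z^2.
(5, 5)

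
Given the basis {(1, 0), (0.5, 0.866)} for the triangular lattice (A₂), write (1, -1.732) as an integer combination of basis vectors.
2b₁ - 2b₂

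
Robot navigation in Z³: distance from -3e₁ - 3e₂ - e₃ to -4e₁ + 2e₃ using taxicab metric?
7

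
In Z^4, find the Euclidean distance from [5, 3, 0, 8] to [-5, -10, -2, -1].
18.8149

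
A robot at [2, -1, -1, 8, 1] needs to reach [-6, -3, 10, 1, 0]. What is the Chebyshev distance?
11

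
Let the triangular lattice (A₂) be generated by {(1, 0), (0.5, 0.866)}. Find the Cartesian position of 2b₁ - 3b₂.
(0.5, -2.598)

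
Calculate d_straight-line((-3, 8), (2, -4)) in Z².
13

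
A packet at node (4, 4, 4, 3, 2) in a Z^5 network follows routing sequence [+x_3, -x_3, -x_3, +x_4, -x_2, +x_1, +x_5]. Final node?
(5, 3, 3, 4, 3)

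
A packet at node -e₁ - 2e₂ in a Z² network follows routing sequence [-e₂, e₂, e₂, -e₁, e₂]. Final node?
(-2, 0)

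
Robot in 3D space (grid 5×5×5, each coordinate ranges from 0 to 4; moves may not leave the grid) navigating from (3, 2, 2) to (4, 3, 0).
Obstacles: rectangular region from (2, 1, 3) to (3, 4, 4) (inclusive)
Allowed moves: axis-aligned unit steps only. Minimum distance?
4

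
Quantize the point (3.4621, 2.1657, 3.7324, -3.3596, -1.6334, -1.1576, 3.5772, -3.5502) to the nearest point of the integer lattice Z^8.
(3, 2, 4, -3, -2, -1, 4, -4)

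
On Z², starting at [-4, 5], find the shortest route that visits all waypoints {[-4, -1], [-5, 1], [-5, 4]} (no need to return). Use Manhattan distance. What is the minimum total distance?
8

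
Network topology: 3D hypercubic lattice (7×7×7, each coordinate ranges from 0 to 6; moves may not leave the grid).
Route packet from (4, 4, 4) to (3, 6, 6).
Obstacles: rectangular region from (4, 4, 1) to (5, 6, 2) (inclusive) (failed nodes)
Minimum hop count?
5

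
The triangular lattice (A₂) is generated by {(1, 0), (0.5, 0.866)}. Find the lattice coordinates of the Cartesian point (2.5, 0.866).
2b₁ + b₂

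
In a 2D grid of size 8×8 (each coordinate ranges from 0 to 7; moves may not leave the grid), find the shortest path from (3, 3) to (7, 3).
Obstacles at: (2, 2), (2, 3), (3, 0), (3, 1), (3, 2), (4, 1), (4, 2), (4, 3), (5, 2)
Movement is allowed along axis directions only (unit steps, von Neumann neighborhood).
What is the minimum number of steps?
6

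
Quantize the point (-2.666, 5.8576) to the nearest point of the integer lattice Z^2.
(-3, 6)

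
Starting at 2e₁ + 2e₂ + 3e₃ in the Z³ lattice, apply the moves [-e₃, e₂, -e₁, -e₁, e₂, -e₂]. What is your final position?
(0, 3, 2)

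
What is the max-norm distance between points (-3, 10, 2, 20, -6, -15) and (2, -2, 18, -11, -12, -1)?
31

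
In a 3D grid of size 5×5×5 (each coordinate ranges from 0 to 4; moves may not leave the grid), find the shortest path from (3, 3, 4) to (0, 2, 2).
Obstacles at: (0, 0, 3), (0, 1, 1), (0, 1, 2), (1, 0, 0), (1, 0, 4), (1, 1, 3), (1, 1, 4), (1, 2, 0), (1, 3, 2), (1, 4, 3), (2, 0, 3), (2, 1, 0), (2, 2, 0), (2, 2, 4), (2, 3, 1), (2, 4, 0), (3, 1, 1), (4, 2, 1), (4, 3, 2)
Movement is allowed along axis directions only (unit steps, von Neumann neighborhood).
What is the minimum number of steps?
6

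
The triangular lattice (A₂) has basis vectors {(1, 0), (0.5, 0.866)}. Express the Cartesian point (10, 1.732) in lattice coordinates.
9b₁ + 2b₂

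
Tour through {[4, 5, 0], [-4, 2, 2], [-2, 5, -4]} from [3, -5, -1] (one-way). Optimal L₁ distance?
33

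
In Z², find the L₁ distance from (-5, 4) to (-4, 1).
4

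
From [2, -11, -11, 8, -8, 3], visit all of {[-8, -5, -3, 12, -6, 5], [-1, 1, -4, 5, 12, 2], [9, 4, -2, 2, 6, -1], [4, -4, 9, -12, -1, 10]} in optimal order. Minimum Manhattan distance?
157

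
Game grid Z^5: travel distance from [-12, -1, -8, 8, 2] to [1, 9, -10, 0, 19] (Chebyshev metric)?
17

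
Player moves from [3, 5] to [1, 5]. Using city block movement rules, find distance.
2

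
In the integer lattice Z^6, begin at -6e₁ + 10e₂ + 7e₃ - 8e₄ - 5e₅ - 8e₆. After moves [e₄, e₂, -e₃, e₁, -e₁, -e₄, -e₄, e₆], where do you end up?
(-6, 11, 6, -9, -5, -7)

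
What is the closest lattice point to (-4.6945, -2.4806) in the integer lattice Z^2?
(-5, -2)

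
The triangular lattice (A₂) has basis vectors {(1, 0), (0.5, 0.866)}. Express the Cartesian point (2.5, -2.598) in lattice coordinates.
4b₁ - 3b₂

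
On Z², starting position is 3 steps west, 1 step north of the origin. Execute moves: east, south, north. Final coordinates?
(-2, 1)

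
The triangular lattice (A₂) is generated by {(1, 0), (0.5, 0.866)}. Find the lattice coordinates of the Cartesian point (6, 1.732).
5b₁ + 2b₂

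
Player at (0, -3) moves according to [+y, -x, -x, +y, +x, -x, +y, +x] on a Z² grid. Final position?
(-1, 0)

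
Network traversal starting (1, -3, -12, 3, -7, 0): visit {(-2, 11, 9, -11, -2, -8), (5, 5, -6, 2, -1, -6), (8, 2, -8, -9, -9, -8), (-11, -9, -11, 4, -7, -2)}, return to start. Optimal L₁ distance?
196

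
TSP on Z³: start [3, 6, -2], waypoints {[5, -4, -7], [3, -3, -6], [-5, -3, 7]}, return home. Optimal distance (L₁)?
68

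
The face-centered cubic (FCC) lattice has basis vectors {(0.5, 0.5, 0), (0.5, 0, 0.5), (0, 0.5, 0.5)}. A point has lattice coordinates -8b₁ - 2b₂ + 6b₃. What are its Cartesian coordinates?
(-5, -1, 2)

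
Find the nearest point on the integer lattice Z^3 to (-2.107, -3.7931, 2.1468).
(-2, -4, 2)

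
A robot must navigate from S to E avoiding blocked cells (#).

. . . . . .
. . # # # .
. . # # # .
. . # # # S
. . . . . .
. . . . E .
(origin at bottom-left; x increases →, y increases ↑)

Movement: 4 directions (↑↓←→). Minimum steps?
3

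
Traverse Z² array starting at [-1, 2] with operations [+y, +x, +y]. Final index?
(0, 4)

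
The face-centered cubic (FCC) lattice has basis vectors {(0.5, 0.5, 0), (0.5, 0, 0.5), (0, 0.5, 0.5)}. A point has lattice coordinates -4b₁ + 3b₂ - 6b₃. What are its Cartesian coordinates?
(-0.5, -5, -1.5)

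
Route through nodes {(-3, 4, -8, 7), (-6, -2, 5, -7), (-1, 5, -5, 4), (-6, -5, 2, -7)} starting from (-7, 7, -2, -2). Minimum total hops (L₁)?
68
(one optimal route: (-7, 7, -2, -2) → (-1, 5, -5, 4) → (-3, 4, -8, 7) → (-6, -2, 5, -7) → (-6, -5, 2, -7))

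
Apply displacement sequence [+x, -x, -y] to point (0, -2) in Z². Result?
(0, -3)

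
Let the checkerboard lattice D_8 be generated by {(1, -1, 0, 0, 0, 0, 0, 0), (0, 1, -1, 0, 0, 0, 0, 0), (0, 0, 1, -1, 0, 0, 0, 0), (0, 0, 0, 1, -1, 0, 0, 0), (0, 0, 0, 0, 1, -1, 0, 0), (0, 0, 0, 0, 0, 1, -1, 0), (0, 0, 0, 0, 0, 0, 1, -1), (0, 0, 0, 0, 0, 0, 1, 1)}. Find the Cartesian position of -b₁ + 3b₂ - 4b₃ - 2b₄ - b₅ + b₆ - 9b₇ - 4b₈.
(-1, 4, -7, 2, 1, 2, -14, 5)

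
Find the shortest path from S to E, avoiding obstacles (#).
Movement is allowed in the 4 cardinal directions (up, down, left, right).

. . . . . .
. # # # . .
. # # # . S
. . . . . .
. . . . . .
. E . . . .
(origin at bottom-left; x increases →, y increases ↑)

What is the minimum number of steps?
7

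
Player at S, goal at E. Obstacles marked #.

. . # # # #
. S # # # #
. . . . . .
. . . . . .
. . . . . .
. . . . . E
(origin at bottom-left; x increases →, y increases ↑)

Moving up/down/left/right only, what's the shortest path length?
8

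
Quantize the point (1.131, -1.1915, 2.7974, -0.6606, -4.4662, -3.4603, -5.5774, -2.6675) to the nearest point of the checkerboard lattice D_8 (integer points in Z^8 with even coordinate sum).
(1, -1, 3, -1, -4, -3, -6, -3)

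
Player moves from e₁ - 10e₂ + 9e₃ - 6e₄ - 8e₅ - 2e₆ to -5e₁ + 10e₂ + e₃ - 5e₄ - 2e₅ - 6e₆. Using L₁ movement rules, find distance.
45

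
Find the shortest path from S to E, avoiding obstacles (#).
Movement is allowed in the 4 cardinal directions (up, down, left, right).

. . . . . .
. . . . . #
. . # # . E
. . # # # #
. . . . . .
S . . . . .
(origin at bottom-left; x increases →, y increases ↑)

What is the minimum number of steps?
10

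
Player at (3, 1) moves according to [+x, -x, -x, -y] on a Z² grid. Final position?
(2, 0)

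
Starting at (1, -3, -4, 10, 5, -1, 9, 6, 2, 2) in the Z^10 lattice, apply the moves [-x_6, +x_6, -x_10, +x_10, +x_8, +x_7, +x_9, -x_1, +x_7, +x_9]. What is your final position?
(0, -3, -4, 10, 5, -1, 11, 7, 4, 2)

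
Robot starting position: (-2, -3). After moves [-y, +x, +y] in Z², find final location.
(-1, -3)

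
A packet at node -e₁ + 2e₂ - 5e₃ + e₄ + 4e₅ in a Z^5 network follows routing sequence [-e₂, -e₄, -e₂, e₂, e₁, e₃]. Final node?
(0, 1, -4, 0, 4)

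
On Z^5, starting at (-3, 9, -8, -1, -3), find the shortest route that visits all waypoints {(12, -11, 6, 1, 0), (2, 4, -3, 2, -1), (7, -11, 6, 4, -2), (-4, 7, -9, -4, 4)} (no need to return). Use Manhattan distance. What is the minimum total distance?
82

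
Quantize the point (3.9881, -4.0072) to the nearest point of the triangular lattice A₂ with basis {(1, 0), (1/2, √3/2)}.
(4, -3.464)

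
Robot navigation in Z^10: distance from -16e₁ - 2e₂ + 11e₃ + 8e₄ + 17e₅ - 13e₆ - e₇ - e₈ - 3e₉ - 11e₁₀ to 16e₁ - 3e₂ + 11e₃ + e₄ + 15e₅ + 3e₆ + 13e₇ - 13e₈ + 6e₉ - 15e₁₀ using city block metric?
97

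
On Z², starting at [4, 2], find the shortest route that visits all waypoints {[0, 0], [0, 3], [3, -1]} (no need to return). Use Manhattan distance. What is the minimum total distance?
11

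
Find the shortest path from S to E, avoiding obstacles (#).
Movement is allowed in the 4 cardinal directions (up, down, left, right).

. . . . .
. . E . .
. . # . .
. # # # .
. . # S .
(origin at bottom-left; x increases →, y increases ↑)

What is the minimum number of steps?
6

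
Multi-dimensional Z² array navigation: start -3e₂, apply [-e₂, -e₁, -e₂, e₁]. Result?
(0, -5)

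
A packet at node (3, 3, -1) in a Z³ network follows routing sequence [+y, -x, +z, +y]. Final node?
(2, 5, 0)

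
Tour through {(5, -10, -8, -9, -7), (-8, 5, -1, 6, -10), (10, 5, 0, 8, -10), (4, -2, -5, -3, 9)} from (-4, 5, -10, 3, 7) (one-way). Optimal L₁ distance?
131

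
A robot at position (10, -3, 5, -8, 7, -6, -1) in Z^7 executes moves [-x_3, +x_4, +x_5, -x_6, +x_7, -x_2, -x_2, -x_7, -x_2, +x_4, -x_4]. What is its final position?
(10, -6, 4, -7, 8, -7, -1)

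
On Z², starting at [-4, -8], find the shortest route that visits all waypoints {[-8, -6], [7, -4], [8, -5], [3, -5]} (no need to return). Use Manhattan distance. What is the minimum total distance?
25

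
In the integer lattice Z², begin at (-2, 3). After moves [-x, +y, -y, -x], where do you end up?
(-4, 3)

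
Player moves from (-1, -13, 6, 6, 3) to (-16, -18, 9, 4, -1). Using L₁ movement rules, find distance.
29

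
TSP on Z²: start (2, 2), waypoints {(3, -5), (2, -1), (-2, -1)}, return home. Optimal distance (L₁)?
24
(one optimal route: (2, 2) → (3, -5) → (2, -1) → (-2, -1) → (2, 2))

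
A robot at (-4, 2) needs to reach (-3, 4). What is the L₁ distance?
3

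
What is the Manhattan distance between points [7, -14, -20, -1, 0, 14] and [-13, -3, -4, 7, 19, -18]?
106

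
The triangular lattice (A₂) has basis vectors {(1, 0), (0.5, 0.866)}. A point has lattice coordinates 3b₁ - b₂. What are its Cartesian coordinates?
(2.5, -0.866)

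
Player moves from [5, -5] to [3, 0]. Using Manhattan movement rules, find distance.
7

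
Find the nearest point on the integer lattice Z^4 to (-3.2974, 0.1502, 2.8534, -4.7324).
(-3, 0, 3, -5)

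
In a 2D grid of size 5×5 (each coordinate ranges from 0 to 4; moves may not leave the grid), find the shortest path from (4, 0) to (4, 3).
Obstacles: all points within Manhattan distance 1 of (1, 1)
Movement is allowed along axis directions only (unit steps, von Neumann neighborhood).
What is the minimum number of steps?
3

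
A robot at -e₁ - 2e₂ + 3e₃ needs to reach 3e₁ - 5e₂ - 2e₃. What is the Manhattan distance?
12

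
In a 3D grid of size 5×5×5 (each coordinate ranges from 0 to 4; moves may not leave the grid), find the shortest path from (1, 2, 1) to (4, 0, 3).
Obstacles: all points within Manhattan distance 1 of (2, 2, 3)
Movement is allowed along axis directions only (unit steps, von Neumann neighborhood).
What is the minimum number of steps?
7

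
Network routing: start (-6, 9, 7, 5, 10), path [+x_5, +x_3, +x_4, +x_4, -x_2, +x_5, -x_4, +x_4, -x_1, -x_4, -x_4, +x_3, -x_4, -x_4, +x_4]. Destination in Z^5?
(-7, 8, 9, 4, 12)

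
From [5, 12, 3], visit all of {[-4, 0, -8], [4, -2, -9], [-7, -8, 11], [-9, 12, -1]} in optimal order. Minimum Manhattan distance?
90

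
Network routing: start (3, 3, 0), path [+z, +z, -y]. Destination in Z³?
(3, 2, 2)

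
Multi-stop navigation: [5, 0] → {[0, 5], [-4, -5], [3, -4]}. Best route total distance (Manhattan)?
28
(one optimal route: (5, 0) → (3, -4) → (-4, -5) → (0, 5))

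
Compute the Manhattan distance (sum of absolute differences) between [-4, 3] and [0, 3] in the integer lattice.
4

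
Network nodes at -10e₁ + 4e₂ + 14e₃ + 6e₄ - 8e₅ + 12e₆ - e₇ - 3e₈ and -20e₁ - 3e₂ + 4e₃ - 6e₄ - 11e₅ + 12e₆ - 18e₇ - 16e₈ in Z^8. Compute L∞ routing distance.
17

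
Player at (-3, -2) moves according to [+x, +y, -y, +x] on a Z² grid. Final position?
(-1, -2)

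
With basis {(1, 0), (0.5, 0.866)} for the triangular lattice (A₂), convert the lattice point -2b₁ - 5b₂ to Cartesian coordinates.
(-4.5, -4.33)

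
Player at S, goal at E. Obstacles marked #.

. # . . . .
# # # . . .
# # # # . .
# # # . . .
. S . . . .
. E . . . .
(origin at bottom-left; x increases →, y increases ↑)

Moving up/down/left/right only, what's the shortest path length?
1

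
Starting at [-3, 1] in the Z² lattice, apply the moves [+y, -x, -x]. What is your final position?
(-5, 2)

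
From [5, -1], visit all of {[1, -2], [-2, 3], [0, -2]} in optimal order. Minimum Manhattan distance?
13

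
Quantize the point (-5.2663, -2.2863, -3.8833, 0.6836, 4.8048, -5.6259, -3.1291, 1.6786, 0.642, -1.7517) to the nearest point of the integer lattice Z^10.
(-5, -2, -4, 1, 5, -6, -3, 2, 1, -2)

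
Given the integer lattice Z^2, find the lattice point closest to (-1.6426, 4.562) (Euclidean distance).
(-2, 5)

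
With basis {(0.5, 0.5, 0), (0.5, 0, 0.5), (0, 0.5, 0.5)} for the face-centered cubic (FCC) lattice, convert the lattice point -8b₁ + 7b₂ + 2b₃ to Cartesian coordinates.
(-0.5, -3, 4.5)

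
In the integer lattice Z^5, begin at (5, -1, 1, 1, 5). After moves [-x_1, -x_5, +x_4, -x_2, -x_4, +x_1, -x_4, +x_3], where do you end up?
(5, -2, 2, 0, 4)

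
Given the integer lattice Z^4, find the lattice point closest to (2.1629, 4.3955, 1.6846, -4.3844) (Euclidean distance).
(2, 4, 2, -4)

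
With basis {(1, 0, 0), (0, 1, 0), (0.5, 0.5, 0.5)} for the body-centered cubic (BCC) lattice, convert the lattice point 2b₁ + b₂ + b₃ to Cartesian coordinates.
(2.5, 1.5, 0.5)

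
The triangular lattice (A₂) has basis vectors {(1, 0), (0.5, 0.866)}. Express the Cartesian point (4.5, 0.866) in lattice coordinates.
4b₁ + b₂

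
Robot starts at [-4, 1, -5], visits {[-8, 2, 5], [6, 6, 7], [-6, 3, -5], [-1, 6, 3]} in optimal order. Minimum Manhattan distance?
41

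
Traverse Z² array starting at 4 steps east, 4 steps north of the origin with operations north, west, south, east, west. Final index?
(3, 4)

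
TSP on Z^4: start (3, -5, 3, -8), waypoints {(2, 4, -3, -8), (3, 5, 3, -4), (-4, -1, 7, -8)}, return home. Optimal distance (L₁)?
62
(one optimal route: (3, -5, 3, -8) → (3, 5, 3, -4) → (2, 4, -3, -8) → (-4, -1, 7, -8) → (3, -5, 3, -8))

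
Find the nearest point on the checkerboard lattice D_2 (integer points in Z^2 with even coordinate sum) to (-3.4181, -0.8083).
(-3, -1)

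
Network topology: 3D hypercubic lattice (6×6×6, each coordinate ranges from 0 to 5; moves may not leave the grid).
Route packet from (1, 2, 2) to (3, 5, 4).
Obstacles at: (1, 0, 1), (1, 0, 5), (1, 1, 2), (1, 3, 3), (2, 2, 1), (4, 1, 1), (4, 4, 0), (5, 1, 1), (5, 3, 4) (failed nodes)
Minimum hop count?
7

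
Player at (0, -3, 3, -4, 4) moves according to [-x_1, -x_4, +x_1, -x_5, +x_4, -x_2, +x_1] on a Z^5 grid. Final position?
(1, -4, 3, -4, 3)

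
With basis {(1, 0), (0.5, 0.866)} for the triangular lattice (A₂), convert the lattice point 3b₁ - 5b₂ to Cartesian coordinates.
(0.5, -4.33)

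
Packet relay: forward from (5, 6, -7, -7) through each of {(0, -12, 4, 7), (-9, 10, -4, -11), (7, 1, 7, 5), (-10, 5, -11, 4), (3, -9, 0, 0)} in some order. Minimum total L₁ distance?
135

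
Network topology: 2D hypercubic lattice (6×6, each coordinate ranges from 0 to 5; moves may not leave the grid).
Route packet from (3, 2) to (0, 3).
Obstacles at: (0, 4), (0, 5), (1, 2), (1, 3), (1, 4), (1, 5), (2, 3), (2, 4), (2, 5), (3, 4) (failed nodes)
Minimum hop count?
6
(one shortest path: (3, 2) → (2, 2) → (2, 1) → (1, 1) → (0, 1) → (0, 2) → (0, 3))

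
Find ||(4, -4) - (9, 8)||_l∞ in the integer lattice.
12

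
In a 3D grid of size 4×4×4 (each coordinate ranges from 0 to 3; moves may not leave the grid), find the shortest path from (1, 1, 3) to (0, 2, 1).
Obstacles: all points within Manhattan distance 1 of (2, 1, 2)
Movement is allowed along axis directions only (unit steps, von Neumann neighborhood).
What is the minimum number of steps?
4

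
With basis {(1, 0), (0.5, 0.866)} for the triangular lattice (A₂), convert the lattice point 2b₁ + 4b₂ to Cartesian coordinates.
(4, 3.464)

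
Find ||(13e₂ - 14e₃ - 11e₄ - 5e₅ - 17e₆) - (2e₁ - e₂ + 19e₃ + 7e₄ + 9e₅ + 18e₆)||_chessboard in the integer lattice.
35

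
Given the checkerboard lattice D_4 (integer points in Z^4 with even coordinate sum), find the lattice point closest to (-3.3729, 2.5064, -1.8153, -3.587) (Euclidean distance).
(-3, 3, -2, -4)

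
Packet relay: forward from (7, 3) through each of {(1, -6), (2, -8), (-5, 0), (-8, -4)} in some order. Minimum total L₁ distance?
36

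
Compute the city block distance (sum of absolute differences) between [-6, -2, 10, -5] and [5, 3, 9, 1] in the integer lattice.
23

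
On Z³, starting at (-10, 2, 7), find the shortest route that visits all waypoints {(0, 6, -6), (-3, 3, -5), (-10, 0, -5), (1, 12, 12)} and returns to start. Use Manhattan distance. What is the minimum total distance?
82
(one optimal route: (-10, 2, 7) → (-10, 0, -5) → (-3, 3, -5) → (0, 6, -6) → (1, 12, 12) → (-10, 2, 7))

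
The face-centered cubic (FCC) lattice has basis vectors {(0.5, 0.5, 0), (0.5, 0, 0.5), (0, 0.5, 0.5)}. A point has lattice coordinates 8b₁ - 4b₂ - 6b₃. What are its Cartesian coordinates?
(2, 1, -5)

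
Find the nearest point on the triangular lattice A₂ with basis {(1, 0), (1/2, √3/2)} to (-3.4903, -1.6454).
(-3, -1.732)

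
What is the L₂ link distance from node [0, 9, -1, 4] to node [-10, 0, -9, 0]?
16.1555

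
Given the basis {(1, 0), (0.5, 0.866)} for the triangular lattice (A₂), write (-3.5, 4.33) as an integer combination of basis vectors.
-6b₁ + 5b₂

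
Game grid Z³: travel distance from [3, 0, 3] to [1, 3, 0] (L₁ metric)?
8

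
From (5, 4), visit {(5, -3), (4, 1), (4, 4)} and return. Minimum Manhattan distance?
16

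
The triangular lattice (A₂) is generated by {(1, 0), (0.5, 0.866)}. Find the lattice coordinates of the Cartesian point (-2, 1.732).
-3b₁ + 2b₂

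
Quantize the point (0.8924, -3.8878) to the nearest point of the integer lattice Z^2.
(1, -4)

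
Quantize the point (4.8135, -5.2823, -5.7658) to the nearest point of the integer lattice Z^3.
(5, -5, -6)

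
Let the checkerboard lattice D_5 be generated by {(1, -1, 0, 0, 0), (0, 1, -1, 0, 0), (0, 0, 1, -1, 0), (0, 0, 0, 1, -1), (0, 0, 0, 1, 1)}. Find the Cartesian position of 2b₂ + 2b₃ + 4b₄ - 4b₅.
(0, 2, 0, -2, -8)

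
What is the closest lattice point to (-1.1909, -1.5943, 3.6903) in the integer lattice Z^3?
(-1, -2, 4)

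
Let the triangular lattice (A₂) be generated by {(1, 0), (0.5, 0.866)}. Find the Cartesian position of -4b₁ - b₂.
(-4.5, -0.866)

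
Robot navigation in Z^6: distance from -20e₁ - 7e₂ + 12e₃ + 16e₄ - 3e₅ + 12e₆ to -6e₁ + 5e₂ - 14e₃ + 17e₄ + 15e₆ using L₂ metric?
32.1714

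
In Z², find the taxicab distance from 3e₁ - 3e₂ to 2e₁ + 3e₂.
7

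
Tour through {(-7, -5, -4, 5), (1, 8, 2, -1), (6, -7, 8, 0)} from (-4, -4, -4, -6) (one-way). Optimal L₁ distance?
74
(one optimal route: (-4, -4, -4, -6) → (-7, -5, -4, 5) → (6, -7, 8, 0) → (1, 8, 2, -1))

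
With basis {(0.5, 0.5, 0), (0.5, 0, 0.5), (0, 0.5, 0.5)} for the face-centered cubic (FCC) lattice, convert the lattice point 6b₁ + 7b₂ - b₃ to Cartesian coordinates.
(6.5, 2.5, 3)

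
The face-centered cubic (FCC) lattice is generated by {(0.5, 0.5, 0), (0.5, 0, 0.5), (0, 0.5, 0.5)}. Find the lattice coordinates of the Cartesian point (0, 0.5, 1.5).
-b₁ + b₂ + 2b₃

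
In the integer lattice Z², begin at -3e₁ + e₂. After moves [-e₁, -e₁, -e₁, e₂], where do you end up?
(-6, 2)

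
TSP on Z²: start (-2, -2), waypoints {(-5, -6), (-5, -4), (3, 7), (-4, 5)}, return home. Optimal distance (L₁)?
42
(one optimal route: (-2, -2) → (-5, -6) → (-5, -4) → (-4, 5) → (3, 7) → (-2, -2))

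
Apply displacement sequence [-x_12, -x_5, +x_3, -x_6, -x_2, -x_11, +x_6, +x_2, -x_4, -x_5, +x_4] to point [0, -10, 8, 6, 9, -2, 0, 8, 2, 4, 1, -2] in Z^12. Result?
(0, -10, 9, 6, 7, -2, 0, 8, 2, 4, 0, -3)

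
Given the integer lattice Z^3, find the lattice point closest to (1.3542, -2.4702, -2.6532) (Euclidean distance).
(1, -2, -3)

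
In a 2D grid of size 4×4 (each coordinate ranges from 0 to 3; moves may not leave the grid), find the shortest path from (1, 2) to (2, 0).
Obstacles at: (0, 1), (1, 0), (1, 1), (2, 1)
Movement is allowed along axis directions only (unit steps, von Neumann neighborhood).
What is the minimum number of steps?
5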